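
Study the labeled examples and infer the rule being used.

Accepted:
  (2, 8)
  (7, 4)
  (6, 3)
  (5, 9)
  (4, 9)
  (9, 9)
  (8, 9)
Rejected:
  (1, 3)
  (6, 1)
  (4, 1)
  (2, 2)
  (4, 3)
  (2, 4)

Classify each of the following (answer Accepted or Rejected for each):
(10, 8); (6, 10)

Accepted, Accepted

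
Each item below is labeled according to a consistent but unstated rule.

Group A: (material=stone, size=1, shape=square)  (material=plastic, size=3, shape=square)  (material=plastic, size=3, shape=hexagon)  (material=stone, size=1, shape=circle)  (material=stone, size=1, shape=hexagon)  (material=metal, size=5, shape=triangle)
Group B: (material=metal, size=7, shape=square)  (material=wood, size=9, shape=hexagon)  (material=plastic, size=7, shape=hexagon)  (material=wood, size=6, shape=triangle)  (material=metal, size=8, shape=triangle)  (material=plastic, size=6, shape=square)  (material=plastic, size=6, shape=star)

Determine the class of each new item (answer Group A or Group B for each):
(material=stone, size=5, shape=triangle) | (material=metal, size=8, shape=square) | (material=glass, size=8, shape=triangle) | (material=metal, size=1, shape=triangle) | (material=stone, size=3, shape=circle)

Group A, Group B, Group B, Group A, Group A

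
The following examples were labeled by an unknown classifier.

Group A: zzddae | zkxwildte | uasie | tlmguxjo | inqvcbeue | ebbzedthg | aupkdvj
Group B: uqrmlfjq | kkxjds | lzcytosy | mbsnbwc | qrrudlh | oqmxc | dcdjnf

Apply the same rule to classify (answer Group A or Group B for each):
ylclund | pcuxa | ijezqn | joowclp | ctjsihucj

Group B, Group A, Group A, Group A, Group A

The pattern is that an item is 'Group A' exactly when: has ≥ 2 vowels.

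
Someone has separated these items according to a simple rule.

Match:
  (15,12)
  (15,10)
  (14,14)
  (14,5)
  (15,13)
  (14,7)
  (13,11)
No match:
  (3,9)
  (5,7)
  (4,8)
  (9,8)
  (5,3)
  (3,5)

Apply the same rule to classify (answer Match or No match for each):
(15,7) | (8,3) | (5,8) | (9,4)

Match, No match, No match, No match

The classifier is using: sum ≥ 19.
(15,7): Match (15+7 = 22). (8,3): No match (8+3 = 11). (5,8): No match (5+8 = 13). (9,4): No match (9+4 = 13).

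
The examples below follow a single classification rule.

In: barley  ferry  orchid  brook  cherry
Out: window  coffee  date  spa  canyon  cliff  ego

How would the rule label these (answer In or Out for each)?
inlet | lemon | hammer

The pattern is that an item is 'In' exactly when: contains 'r'.
Out: inlet, since no 'r'.
Out: lemon, since no 'r'.
In: hammer, since has 'r'.

Out, Out, In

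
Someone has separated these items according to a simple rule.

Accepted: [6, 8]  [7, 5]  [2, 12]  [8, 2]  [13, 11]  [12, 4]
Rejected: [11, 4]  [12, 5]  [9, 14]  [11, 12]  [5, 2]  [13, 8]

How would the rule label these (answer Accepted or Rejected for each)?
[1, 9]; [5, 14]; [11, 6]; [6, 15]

The simplest hypothesis consistent with all the labels is: sum is even.
[1, 9] — 1+9 = 10, hence Accepted. [5, 14] — 5+14 = 19, hence Rejected. [11, 6] — 11+6 = 17, hence Rejected. [6, 15] — 6+15 = 21, hence Rejected.

Accepted, Rejected, Rejected, Rejected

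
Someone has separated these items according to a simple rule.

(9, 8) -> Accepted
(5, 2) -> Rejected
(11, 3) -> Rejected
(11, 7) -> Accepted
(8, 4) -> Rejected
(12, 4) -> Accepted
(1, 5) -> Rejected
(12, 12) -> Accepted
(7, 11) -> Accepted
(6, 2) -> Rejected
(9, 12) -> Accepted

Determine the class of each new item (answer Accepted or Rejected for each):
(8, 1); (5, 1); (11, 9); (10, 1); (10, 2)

A rule that fits every label: sum ≥ 16 — true of each 'Accepted' example, false of each 'Rejected' one.
Rejected: (8, 1), since 8+1 = 9.
Rejected: (5, 1), since 5+1 = 6.
Accepted: (11, 9), since 11+9 = 20.
Rejected: (10, 1), since 10+1 = 11.
Rejected: (10, 2), since 10+2 = 12.

Rejected, Rejected, Accepted, Rejected, Rejected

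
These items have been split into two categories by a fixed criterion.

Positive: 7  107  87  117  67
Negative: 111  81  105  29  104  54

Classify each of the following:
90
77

Negative, Positive

'Positive' ⟺ ends in digit 7.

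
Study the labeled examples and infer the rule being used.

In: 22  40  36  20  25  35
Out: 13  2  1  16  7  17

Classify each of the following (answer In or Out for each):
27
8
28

The simplest hypothesis consistent with all the labels is: at least 20.
In: 27, since 27 ≥ 20.
Out: 8, since 8 < 20.
In: 28, since 28 ≥ 20.

In, Out, In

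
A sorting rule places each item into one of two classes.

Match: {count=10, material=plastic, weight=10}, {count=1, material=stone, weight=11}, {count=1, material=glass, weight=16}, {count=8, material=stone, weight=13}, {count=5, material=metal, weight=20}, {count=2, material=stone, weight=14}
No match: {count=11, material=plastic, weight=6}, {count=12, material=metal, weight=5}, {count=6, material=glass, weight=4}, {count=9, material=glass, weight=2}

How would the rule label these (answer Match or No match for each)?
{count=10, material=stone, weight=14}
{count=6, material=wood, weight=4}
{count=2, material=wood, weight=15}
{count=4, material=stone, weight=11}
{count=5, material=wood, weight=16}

A rule that fits every label: weight ≥ 10 — true of each 'Match' example, false of each 'No match' one.
{count=10, material=stone, weight=14}: Match (weight = 14). {count=6, material=wood, weight=4}: No match (weight = 4). {count=2, material=wood, weight=15}: Match (weight = 15). {count=4, material=stone, weight=11}: Match (weight = 11). {count=5, material=wood, weight=16}: Match (weight = 16).

Match, No match, Match, Match, Match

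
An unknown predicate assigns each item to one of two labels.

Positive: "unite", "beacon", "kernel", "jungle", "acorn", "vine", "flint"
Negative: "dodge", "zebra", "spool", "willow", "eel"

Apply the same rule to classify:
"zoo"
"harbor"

Negative, Negative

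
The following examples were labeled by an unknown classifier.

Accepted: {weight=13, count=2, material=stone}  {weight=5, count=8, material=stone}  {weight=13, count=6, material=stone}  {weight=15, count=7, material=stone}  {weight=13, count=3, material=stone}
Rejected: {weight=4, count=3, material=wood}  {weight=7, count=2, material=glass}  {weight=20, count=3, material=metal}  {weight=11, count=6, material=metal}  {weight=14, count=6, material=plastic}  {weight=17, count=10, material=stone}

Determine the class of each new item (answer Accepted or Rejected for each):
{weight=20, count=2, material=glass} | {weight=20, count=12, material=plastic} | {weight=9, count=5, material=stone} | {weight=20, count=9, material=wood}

Rejected, Rejected, Accepted, Rejected

The pattern is that an item is 'Accepted' exactly when: material is stone AND count ≤ 8.
{weight=20, count=2, material=glass} — material is glass, count = 2, hence Rejected.
{weight=20, count=12, material=plastic} — material is plastic, count = 12, hence Rejected.
{weight=9, count=5, material=stone} — material is stone, count = 5, hence Accepted.
{weight=20, count=9, material=wood} — material is wood, count = 9, hence Rejected.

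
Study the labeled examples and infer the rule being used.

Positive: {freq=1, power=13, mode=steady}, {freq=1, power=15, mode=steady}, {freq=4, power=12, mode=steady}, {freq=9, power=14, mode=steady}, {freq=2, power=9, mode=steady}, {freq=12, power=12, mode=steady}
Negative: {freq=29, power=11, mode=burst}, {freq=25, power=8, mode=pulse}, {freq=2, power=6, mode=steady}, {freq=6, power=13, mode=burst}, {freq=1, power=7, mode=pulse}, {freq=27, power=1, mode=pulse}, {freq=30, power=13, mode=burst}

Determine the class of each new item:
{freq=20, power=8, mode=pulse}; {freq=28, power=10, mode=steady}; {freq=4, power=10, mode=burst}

Negative, Positive, Negative

A rule that fits every label: mode is steady AND power ≥ 7 — true of each 'Positive' example, false of each 'Negative' one.
{freq=20, power=8, mode=pulse} — mode is pulse, power = 8, hence Negative. {freq=28, power=10, mode=steady} — mode is steady, power = 10, hence Positive. {freq=4, power=10, mode=burst} — mode is burst, power = 10, hence Negative.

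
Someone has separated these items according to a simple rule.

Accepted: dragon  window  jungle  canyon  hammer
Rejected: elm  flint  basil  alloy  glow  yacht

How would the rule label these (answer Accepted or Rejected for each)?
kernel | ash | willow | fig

Accepted, Rejected, Accepted, Rejected

'Accepted' ⟺ length 6.
Accepted: kernel, since length 6. Rejected: ash, since length 3. Accepted: willow, since length 6. Rejected: fig, since length 3.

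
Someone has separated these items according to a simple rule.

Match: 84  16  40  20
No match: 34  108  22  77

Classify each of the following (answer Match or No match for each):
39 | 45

The rule appears to be: multiple of 4 AND at most 84.
No match: 39, since 39 = 4·9 + 3, 39 ≤ 84. No match: 45, since 45 = 4·11 + 1, 45 ≤ 84.

No match, No match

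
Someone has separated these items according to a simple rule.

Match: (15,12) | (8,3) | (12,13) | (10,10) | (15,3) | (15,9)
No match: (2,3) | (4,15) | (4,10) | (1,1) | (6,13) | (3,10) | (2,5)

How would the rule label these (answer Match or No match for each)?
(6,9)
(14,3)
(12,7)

No match, Match, Match

All 'Match' examples share one property — first ≥ 8 — and every 'No match' example lacks it.
(6,9): first 6 — fails the rule, so No match.
(14,3): first 14 — has this property, so Match.
(12,7): first 12 — has this property, so Match.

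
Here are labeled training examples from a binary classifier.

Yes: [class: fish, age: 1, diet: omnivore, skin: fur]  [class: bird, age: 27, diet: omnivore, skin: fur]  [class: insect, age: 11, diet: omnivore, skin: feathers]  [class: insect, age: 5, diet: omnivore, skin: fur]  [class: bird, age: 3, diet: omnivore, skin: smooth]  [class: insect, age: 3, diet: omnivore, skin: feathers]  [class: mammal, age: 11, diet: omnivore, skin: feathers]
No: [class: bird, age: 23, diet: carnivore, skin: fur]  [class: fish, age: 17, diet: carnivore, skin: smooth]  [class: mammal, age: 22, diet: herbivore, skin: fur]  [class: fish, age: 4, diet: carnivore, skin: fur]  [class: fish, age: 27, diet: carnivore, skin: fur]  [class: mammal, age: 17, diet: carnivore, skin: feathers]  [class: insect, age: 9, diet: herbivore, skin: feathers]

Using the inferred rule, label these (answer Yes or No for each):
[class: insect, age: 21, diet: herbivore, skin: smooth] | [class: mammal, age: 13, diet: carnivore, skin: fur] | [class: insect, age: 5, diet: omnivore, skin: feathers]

No, No, Yes

All 'Yes' examples share one property — diet is omnivore — and every 'No' example lacks it.
[class: insect, age: 21, diet: herbivore, skin: smooth] — diet is herbivore, hence No. [class: mammal, age: 13, diet: carnivore, skin: fur] — diet is carnivore, hence No. [class: insect, age: 5, diet: omnivore, skin: feathers] — diet is omnivore, hence Yes.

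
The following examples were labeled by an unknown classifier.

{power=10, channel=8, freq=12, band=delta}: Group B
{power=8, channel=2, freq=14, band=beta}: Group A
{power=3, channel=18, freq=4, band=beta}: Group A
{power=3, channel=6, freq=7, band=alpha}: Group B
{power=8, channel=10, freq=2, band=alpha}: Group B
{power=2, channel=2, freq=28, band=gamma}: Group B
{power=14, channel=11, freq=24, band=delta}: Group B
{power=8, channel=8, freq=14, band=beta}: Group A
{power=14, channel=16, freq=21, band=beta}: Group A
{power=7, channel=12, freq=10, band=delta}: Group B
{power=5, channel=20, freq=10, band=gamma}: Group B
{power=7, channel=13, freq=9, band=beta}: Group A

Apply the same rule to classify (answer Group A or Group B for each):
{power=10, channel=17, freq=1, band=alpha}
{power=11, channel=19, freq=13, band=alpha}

The rule appears to be: band is beta.
{power=10, channel=17, freq=1, band=alpha}: band is alpha — doesn't qualify, so Group B. {power=11, channel=19, freq=13, band=alpha}: band is alpha — doesn't qualify, so Group B.

Group B, Group B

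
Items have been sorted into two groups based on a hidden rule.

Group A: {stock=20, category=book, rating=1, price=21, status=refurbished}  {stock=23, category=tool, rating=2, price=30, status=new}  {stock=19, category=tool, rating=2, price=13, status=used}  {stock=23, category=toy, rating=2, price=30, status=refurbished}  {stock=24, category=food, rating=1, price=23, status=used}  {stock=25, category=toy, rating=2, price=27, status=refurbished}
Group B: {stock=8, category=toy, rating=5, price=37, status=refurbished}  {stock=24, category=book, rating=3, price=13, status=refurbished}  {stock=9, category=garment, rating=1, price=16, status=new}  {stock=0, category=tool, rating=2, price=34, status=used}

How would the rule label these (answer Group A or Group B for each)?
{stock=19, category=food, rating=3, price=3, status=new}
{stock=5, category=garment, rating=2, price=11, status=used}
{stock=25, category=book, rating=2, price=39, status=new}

Group B, Group B, Group A

'Group A' ⟺ stock ≥ 19 AND rating ≤ 2.
{stock=19, category=food, rating=3, price=3, status=new}: stock = 19, rating = 3 — doesn't match, so Group B.
{stock=5, category=garment, rating=2, price=11, status=used}: stock = 5, rating = 2 — doesn't match, so Group B.
{stock=25, category=book, rating=2, price=39, status=new}: stock = 25, rating = 2 — satisfies this, so Group A.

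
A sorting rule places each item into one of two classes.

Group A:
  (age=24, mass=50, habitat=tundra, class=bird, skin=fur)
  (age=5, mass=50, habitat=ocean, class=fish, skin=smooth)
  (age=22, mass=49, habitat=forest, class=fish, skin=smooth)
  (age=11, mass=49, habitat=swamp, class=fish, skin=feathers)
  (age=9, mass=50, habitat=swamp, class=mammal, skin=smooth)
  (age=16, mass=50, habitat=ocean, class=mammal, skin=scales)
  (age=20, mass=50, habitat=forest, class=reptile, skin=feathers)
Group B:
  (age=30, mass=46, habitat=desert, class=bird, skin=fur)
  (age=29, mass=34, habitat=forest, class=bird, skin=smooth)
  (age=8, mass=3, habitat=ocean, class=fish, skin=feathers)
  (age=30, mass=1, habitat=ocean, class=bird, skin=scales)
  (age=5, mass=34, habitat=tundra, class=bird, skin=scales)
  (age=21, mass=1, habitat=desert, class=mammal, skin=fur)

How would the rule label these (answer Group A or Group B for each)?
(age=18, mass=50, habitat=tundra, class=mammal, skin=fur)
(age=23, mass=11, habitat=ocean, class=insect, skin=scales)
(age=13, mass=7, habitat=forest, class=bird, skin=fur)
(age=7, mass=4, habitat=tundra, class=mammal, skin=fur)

Group A, Group B, Group B, Group B

Every 'Group A' example satisfies: mass ≥ 49. None of the 'Group B' examples do.
(age=18, mass=50, habitat=tundra, class=mammal, skin=fur) → mass = 50 → Group A.
(age=23, mass=11, habitat=ocean, class=insect, skin=scales) → mass = 11 → Group B.
(age=13, mass=7, habitat=forest, class=bird, skin=fur) → mass = 7 → Group B.
(age=7, mass=4, habitat=tundra, class=mammal, skin=fur) → mass = 4 → Group B.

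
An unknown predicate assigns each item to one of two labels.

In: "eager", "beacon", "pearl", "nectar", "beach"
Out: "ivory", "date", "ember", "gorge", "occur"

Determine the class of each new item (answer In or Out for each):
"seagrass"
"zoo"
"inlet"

In, Out, Out

The distinguishing property — length ≥ 5 AND contains 'a' — holds for all the 'In' cases and none of the 'Out' cases.
"seagrass": In (length 8, has 'a').
"zoo": Out (length 3, no 'a').
"inlet": Out (length 5, no 'a').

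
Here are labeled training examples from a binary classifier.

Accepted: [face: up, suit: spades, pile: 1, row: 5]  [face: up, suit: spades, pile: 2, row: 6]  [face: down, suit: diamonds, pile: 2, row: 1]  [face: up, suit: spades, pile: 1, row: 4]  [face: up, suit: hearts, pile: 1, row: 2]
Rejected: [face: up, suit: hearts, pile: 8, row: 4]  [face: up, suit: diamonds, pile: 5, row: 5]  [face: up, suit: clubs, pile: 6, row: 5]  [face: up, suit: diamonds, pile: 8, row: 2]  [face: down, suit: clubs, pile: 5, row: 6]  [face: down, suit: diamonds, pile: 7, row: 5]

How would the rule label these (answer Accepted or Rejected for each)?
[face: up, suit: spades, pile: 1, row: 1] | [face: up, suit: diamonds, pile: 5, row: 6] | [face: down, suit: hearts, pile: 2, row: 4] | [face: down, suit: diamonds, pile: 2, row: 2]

Accepted, Rejected, Accepted, Accepted

The pattern is that an item is 'Accepted' exactly when: pile ≤ 2.
Accepted: [face: up, suit: spades, pile: 1, row: 1], since pile = 1.
Rejected: [face: up, suit: diamonds, pile: 5, row: 6], since pile = 5.
Accepted: [face: down, suit: hearts, pile: 2, row: 4], since pile = 2.
Accepted: [face: down, suit: diamonds, pile: 2, row: 2], since pile = 2.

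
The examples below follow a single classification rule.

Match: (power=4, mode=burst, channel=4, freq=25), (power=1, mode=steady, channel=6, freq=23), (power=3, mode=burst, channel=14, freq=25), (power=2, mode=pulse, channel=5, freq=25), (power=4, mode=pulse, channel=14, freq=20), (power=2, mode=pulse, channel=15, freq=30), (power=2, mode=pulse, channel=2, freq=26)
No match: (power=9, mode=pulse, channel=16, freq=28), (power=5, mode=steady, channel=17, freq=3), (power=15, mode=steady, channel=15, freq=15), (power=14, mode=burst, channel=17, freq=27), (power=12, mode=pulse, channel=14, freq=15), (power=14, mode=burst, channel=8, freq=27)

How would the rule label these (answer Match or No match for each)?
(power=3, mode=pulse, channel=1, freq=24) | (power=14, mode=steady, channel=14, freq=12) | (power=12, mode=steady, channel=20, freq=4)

Match, No match, No match

All 'Match' examples share one property — power ≤ 4 — and every 'No match' example lacks it.
(power=3, mode=pulse, channel=1, freq=24): power = 3 — fits, so Match. (power=14, mode=steady, channel=14, freq=12): power = 14 — does not pass, so No match. (power=12, mode=steady, channel=20, freq=4): power = 12 — does not pass, so No match.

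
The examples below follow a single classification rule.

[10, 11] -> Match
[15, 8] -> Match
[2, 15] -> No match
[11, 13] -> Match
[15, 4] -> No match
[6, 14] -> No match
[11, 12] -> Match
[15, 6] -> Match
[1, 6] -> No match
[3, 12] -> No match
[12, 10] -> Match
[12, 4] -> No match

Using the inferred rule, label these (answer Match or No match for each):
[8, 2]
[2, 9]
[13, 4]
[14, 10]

No match, No match, No match, Match

All 'Match' examples share one property — sum ≥ 21 — and every 'No match' example lacks it.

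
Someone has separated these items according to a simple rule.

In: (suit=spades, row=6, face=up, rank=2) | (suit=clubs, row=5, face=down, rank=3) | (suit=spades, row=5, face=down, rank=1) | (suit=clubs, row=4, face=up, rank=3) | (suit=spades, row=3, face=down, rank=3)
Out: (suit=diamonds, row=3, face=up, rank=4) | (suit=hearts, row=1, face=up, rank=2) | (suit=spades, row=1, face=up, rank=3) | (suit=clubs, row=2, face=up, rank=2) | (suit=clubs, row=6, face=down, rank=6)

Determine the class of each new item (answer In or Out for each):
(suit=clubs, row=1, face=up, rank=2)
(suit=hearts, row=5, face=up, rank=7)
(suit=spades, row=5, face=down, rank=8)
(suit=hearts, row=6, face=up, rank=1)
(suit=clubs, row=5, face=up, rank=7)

Every 'In' example satisfies: rank ≤ 3 AND row ≥ 3. None of the 'Out' examples do.
(suit=clubs, row=1, face=up, rank=2): Out (rank = 2, row = 1). (suit=hearts, row=5, face=up, rank=7): Out (rank = 7, row = 5). (suit=spades, row=5, face=down, rank=8): Out (rank = 8, row = 5). (suit=hearts, row=6, face=up, rank=1): In (rank = 1, row = 6). (suit=clubs, row=5, face=up, rank=7): Out (rank = 7, row = 5).

Out, Out, Out, In, Out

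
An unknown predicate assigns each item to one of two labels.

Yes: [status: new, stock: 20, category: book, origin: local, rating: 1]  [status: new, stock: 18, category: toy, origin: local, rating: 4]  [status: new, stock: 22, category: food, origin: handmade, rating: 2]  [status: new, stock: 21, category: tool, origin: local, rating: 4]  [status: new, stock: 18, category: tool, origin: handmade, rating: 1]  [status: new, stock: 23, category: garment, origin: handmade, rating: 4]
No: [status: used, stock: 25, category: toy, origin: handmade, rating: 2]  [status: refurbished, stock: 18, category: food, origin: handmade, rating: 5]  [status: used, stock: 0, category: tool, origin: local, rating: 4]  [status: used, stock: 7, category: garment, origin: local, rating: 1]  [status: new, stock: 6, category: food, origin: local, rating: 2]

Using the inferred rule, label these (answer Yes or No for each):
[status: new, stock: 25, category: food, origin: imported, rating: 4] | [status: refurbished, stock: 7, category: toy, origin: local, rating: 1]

Yes, No

The distinguishing property — status is new AND stock ≥ 7 — holds for all the 'Yes' cases and none of the 'No' cases.
[status: new, stock: 25, category: food, origin: imported, rating: 4]: status is new, stock = 25, checks out → Yes. [status: refurbished, stock: 7, category: toy, origin: local, rating: 1]: status is refurbished, stock = 7, does not pass → No.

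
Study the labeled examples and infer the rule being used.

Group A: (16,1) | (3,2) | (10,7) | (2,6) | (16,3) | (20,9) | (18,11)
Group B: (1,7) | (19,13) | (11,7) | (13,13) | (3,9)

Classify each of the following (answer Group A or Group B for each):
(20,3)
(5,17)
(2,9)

Group A, Group B, Group A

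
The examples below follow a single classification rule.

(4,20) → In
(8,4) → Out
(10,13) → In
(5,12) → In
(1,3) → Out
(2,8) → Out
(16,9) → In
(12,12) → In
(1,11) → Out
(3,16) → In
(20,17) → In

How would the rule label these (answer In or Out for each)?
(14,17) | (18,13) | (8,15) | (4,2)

The classifier is using: sum ≥ 17.
(14,17) — 14+17 = 31, hence In.
(18,13) — 18+13 = 31, hence In.
(8,15) — 8+15 = 23, hence In.
(4,2) — 4+2 = 6, hence Out.

In, In, In, Out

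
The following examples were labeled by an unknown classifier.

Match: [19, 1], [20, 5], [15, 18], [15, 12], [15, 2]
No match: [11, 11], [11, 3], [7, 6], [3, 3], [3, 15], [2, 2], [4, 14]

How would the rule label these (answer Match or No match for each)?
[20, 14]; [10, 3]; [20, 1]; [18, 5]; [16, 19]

Every 'Match' example satisfies: first ≥ 12. None of the 'No match' examples do.

Match, No match, Match, Match, Match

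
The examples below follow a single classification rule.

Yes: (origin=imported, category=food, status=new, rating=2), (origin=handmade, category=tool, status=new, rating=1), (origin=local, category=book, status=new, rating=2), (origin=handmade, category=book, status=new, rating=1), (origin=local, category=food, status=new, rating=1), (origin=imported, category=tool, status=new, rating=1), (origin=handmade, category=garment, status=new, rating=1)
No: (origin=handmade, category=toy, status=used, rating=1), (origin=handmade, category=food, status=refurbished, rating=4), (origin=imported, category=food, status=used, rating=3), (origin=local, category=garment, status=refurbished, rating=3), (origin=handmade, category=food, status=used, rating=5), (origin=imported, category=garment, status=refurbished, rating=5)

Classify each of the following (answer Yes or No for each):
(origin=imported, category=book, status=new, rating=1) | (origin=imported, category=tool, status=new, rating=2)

Rule: status is new. This holds for each 'Yes' example and fails for each 'No' one.
(origin=imported, category=book, status=new, rating=1) — status is new, hence Yes. (origin=imported, category=tool, status=new, rating=2) — status is new, hence Yes.

Yes, Yes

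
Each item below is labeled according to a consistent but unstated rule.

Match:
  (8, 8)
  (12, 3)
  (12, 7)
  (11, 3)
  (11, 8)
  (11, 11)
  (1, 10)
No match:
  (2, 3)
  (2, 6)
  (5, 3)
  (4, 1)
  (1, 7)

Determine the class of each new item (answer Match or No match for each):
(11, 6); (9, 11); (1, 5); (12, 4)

Match, Match, No match, Match

The classifier is using: sum ≥ 11.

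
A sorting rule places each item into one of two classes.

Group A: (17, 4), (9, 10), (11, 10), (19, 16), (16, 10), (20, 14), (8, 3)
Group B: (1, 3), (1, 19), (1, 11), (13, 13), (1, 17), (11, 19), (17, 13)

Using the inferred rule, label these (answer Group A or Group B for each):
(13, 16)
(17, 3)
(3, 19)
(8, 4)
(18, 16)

Group A, Group B, Group B, Group A, Group A

The distinguishing property — product is even — holds for all the 'Group A' cases and none of the 'Group B' cases.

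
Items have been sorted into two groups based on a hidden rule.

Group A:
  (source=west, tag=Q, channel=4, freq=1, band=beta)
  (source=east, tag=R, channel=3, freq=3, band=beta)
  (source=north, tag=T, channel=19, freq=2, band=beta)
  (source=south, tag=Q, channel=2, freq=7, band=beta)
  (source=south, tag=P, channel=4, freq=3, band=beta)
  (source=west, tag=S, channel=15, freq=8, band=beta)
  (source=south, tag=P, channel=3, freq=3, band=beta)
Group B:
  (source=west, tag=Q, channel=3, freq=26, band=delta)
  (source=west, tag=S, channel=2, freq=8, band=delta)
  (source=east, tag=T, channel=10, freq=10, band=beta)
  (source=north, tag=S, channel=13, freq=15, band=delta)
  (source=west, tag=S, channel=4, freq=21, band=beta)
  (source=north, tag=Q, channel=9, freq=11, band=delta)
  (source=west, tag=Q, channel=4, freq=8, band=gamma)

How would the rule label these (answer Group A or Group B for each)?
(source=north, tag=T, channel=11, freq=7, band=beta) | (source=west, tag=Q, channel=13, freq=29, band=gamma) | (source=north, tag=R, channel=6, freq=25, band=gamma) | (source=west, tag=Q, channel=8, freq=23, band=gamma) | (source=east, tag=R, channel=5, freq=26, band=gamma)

Group A, Group B, Group B, Group B, Group B

The pattern is that an item is 'Group A' exactly when: band is beta AND freq ≤ 8.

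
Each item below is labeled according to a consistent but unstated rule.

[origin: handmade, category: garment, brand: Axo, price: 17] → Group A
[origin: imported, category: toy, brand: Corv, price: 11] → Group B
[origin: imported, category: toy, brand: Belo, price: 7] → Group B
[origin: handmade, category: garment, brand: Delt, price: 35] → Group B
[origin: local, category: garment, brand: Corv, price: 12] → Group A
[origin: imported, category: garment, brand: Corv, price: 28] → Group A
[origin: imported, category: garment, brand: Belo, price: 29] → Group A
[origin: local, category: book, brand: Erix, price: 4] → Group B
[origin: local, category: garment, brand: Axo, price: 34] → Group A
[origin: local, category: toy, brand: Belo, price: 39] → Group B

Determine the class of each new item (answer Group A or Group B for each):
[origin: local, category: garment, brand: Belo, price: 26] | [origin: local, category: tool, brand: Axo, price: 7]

Group A, Group B

Rule: category is garment AND price ≤ 34. This holds for each 'Group A' example and fails for each 'Group B' one.
[origin: local, category: garment, brand: Belo, price: 26]: Group A (category is garment, price = 26).
[origin: local, category: tool, brand: Axo, price: 7]: Group B (category is tool, price = 7).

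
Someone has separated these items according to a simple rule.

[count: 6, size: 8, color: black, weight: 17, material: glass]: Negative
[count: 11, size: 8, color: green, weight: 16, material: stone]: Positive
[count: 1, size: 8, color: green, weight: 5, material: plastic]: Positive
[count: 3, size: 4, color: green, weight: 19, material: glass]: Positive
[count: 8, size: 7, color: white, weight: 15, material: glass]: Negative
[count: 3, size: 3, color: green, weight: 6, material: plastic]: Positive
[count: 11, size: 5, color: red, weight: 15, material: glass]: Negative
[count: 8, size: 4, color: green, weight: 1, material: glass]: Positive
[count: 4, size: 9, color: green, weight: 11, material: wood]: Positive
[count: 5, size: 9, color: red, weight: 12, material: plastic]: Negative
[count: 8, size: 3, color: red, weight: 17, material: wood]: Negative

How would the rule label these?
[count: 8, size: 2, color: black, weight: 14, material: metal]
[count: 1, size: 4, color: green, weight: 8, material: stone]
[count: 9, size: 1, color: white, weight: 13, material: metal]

Negative, Positive, Negative

The pattern is that an item is 'Positive' exactly when: color is green.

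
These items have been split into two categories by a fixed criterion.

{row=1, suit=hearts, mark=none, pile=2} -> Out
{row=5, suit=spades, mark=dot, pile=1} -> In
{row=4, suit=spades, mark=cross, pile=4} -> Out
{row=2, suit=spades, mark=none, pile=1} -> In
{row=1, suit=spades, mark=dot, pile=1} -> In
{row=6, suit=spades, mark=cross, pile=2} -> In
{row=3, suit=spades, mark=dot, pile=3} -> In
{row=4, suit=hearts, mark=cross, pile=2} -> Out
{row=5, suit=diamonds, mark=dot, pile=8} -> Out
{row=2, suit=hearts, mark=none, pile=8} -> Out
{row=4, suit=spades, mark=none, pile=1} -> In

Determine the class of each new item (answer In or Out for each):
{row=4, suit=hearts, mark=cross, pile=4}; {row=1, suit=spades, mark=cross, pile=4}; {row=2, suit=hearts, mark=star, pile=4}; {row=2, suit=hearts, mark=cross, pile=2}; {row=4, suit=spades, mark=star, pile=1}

Out, Out, Out, Out, In

The pattern is that an item is 'In' exactly when: suit is spades AND pile ≤ 3.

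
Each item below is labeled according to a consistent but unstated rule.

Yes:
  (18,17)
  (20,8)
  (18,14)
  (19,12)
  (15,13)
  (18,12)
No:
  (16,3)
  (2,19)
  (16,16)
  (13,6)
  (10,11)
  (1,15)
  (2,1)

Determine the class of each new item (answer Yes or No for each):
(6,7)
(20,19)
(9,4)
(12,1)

No, Yes, No, No

The pattern is that an item is 'Yes' exactly when: first > second AND sum ≥ 21.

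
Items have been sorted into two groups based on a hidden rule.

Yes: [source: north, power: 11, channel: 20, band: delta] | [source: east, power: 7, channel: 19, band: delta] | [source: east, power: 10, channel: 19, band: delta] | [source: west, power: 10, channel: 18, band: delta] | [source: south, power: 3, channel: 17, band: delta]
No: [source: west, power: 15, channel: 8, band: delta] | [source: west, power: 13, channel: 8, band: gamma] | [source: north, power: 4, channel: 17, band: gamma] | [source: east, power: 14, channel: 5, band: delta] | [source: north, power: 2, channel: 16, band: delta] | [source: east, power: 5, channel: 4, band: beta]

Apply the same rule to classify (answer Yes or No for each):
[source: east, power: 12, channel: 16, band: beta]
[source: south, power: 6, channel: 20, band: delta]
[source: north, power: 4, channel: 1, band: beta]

'Yes' ⟺ band is delta AND channel ≥ 17.
[source: east, power: 12, channel: 16, band: beta] → band is beta, channel = 16 → No. [source: south, power: 6, channel: 20, band: delta] → band is delta, channel = 20 → Yes. [source: north, power: 4, channel: 1, band: beta] → band is beta, channel = 1 → No.

No, Yes, No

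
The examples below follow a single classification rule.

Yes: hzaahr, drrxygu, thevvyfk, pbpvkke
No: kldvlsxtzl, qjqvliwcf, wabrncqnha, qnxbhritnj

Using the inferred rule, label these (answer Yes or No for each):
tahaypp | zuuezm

'Yes' ⟺ has a double letter.
Yes: tahaypp, since 'pp' doubled.
Yes: zuuezm, since 'uu' doubled.

Yes, Yes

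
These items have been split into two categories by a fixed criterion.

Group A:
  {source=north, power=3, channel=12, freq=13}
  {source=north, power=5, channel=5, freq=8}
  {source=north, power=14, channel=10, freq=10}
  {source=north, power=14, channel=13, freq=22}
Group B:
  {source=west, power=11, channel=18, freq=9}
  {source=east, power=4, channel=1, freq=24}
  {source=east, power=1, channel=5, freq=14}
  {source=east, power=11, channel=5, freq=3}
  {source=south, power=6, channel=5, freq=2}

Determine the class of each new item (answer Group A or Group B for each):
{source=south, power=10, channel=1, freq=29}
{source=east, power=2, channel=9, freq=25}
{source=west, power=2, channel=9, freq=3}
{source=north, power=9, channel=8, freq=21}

The distinguishing property — source is north — holds for all the 'Group A' cases and none of the 'Group B' cases.
{source=south, power=10, channel=1, freq=29}: source is south — fails the rule, so Group B. {source=east, power=2, channel=9, freq=25}: source is east — fails the rule, so Group B. {source=west, power=2, channel=9, freq=3}: source is west — fails the rule, so Group B. {source=north, power=9, channel=8, freq=21}: source is north — matches, so Group A.

Group B, Group B, Group B, Group A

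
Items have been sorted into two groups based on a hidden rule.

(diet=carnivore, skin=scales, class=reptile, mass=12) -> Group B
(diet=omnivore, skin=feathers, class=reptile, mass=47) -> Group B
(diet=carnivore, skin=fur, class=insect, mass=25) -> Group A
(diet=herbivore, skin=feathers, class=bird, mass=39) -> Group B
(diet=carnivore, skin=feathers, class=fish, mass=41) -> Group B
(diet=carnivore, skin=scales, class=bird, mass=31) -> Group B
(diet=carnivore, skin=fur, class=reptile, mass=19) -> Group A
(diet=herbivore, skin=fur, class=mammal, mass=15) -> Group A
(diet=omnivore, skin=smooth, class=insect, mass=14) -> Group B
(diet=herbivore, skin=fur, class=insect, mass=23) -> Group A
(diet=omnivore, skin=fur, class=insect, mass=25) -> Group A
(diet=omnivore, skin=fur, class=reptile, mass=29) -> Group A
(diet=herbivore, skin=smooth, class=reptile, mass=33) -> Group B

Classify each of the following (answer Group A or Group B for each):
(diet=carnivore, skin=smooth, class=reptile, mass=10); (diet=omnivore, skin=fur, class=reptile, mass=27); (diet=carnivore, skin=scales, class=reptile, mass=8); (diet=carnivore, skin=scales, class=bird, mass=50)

Group B, Group A, Group B, Group B

Looking at the examples, the only property every 'Group A' case has and every 'Group B' case lacks is: skin is fur.
(diet=carnivore, skin=smooth, class=reptile, mass=10): Group B (skin is smooth).
(diet=omnivore, skin=fur, class=reptile, mass=27): Group A (skin is fur).
(diet=carnivore, skin=scales, class=reptile, mass=8): Group B (skin is scales).
(diet=carnivore, skin=scales, class=bird, mass=50): Group B (skin is scales).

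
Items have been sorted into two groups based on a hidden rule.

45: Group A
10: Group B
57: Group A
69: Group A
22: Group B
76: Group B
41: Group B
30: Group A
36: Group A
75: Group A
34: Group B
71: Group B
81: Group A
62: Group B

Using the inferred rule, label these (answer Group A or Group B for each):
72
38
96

The classifier is using: multiple of 3.
72 → 72 = 3·24 → Group A. 38 → 38 = 3·12 + 2 → Group B. 96 → 96 = 3·32 → Group A.

Group A, Group B, Group A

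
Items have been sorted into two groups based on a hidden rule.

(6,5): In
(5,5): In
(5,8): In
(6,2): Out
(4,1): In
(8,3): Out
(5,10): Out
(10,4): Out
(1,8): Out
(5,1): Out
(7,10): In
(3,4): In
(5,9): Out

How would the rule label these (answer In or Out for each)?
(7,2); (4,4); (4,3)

All 'In' examples share one property — |first − second| ≤ 3 — and every 'Out' example lacks it.
(7,2): |7−2| = 5 — does not fit, so Out.
(4,4): |4−4| = 0 — checks out, so In.
(4,3): |4−3| = 1 — checks out, so In.

Out, In, In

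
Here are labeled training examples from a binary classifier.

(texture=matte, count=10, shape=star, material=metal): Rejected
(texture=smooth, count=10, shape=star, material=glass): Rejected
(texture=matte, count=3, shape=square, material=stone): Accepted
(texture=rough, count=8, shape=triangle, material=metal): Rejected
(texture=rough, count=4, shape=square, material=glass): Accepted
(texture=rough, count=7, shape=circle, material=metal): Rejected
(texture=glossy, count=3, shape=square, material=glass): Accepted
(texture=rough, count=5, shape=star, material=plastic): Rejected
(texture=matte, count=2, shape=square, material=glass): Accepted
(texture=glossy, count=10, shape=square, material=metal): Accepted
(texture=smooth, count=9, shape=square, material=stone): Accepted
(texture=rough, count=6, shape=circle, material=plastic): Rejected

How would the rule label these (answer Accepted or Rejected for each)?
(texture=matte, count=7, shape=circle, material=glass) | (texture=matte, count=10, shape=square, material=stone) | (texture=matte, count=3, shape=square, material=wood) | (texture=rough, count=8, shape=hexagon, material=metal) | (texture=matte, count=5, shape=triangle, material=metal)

Rejected, Accepted, Accepted, Rejected, Rejected

Looking at the examples, the only property every 'Accepted' case has and every 'Rejected' case lacks is: shape is square.
(texture=matte, count=7, shape=circle, material=glass) → shape is circle → Rejected. (texture=matte, count=10, shape=square, material=stone) → shape is square → Accepted. (texture=matte, count=3, shape=square, material=wood) → shape is square → Accepted. (texture=rough, count=8, shape=hexagon, material=metal) → shape is hexagon → Rejected. (texture=matte, count=5, shape=triangle, material=metal) → shape is triangle → Rejected.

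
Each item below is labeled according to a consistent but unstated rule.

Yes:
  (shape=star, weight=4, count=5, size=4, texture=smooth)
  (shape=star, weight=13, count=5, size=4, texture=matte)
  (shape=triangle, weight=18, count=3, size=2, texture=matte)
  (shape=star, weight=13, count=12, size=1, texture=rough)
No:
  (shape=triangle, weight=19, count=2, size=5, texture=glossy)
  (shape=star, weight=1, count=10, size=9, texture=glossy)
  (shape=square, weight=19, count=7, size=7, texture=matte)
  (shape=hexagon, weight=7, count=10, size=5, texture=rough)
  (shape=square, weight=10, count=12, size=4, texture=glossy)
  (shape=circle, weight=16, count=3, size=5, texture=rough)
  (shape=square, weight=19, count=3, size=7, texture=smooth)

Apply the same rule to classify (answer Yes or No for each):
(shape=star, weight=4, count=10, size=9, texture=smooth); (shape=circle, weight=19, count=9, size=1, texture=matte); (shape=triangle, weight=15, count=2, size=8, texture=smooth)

The common property of the 'Yes' items is: size ≤ 2 OR count = 5. No 'No' item has it.
(shape=star, weight=4, count=10, size=9, texture=smooth) — size = 9, count = 10, hence No.
(shape=circle, weight=19, count=9, size=1, texture=matte) — size = 1, count = 9, hence Yes.
(shape=triangle, weight=15, count=2, size=8, texture=smooth) — size = 8, count = 2, hence No.

No, Yes, No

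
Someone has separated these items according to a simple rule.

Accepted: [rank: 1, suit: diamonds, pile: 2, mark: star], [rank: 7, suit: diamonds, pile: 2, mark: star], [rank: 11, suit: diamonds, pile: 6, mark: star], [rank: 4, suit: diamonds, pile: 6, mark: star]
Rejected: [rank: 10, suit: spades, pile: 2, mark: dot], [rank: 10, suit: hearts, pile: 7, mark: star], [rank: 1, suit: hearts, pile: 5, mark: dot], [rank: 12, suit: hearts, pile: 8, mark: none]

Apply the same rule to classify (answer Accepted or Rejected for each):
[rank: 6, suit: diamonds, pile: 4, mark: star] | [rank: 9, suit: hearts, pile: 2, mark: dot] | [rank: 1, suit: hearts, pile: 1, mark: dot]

Accepted, Rejected, Rejected

'Accepted' ⟺ suit is diamonds.
[rank: 6, suit: diamonds, pile: 4, mark: star] — suit is diamonds, hence Accepted.
[rank: 9, suit: hearts, pile: 2, mark: dot] — suit is hearts, hence Rejected.
[rank: 1, suit: hearts, pile: 1, mark: dot] — suit is hearts, hence Rejected.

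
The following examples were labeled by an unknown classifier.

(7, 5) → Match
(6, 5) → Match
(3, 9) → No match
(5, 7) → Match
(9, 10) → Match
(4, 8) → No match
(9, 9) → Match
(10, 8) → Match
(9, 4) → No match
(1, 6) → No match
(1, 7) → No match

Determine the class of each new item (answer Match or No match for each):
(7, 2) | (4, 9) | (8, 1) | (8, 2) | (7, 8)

No match, No match, No match, No match, Match

The common property of the 'Match' items is: min ≥ 5. No 'No match' item has it.
(7, 2) → min 2 → No match. (4, 9) → min 4 → No match. (8, 1) → min 1 → No match. (8, 2) → min 2 → No match. (7, 8) → min 7 → Match.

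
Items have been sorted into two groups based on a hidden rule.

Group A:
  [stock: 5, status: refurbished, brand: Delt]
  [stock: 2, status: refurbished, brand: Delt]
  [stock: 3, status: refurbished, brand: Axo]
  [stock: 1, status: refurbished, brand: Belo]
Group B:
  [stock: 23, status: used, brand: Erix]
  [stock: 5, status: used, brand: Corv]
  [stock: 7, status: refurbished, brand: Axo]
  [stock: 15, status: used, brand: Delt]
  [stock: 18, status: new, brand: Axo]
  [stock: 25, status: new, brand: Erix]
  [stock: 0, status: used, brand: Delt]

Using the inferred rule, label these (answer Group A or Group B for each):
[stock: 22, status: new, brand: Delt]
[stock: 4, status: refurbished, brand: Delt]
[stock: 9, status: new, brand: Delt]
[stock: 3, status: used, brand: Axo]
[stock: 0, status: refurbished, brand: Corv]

The distinguishing property — status is refurbished AND stock ≤ 5 — holds for all the 'Group A' cases and none of the 'Group B' cases.
[stock: 22, status: new, brand: Delt] → status is new, stock = 22 → Group B. [stock: 4, status: refurbished, brand: Delt] → status is refurbished, stock = 4 → Group A. [stock: 9, status: new, brand: Delt] → status is new, stock = 9 → Group B. [stock: 3, status: used, brand: Axo] → status is used, stock = 3 → Group B. [stock: 0, status: refurbished, brand: Corv] → status is refurbished, stock = 0 → Group A.

Group B, Group A, Group B, Group B, Group A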